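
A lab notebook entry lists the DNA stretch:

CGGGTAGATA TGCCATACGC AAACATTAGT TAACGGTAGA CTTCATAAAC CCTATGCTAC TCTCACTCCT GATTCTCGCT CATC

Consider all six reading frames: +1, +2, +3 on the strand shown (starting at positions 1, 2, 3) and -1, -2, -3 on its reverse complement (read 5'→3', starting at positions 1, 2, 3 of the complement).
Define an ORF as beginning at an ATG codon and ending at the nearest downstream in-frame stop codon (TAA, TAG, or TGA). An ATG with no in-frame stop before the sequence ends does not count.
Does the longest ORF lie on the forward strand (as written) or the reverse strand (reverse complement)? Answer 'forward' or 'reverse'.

forward

Reverse complement (5'→3'): GATGAGCGAGAATCAGGAGTGAGAGTAGCATAGGGTTTATGAAGTCTACCGTTAACTAATGTTTGCGTATGGCATATCTACCCG
Frame +1: CGG GTA GAT ATG CCA TAC GCA AAC ATT AGT TAA CGG TAG ACT TCA TAA ACC CTA TGC TAC TCT CAC TCC TGA TTC TCG CTC ATC — ATG at 10, stop TAA at 31 → 24 nt.
Frame +2: GGG TAG ATA TGC CAT ACG CAA ACA TTA GTT AAC GGT AGA CTT CAT AAA CCC TAT GCT ACT CTC ACT CCT GAT TCT CGC TCA — no ATG→stop ORF.
Frame +3: GGT AGA TAT GCC ATA CGC AAA CAT TAG TTA ACG GTA GAC TTC ATA AAC CCT ATG CTA CTC TCA CTC CTG ATT CTC GCT CAT — no ATG→stop ORF.
Frame -1: GAT GAG CGA GAA TCA GGA GTG AGA GTA GCA TAG GGT TTA TGA AGT CTA CCG TTA ACT AAT GTT TGC GTA TGG CAT ATC TAC CCG — no ATG→stop ORF.
Frame -2: ATG AGC GAG AAT CAG GAG TGA GAG TAG CAT AGG GTT TAT GAA GTC TAC CGT TAA CTA ATG TTT GCG TAT GGC ATA TCT ACC — ATG at 2, stop TGA at 20 → 21 nt.
Frame -3: TGA GCG AGA ATC AGG AGT GAG AGT AGC ATA GGG TTT ATG AAG TCT ACC GTT AAC TAA TGT TTG CGT ATG GCA TAT CTA CCC — ATG at 39, stop TAA at 57 → 21 nt.
Forward-strand max 24 nt; reverse-strand max 21 nt. The forward strand has the longer ORF.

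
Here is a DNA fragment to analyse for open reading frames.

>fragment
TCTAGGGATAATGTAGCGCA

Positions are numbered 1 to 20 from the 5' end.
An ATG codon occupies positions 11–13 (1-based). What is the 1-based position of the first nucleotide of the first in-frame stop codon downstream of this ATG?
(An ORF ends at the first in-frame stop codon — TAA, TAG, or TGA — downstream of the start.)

Codons from position 11: ATG (11–13), TAG (14–16).
TAG is a stop codon; it begins at position 14.

14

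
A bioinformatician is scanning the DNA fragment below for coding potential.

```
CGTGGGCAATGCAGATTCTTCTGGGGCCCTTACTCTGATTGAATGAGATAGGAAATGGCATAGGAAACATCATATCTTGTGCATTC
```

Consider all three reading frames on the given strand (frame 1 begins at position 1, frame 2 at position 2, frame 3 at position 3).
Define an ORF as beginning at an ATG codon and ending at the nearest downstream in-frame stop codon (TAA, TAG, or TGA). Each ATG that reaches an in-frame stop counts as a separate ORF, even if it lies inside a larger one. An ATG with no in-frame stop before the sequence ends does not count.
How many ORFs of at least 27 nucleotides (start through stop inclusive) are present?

Frame 1: CGT GGG CAA TGC AGA TTC TTC TGG GGC CCT TAC TCT GAT TGA ATG AGA TAG GAA ATG GCA TAG GAA ACA TCA TAT CTT GTG CAT — ATG at 43, stop TAG at 49 → 9 nt; ATG at 55, stop TAG at 61 → 9 nt.
Frame 2: GTG GGC AAT GCA GAT TCT TCT GGG GCC CTT ACT CTG ATT GAA TGA GAT AGG AAA TGG CAT AGG AAA CAT CAT ATC TTG TGC ATT — no ATG→stop ORF.
Frame 3: TGG GCA ATG CAG ATT CTT CTG GGG CCC TTA CTC TGA TTG AAT GAG ATA GGA AAT GGC ATA GGA AAC ATC ATA TCT TGT GCA TTC — ATG at 9, stop TGA at 36 → 30 nt.
ORFs ≥ 27 nucleotides: frame 3 9–38 (30 nucleotides). Count = 1.

1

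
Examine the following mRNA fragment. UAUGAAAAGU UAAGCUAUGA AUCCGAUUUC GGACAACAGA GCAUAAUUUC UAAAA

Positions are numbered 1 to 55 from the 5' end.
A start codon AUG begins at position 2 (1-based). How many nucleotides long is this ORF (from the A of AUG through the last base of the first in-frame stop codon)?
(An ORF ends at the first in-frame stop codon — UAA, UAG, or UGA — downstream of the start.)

Codons from position 2: AUG (2–4), AAA (5–7), AGU (8–10), UAA (11–13).
UAA is the first in-frame stop; ORF spans 2–13, 12 nucleotides.

12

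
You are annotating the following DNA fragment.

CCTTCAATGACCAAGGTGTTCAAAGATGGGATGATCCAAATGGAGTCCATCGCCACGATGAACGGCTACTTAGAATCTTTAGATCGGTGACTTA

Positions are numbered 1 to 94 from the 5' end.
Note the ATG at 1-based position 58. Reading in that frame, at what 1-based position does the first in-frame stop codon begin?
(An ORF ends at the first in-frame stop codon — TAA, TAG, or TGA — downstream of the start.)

88

Codons from position 58: ATG (58–60), AAC (61–63), GGC (64–66), TAC (67–69), TTA (70–72), GAA (73–75), TCT (76–78), TTA (79–81), GAT (82–84), CGG (85–87), TGA (88–90).
TGA is a stop codon; it begins at position 88.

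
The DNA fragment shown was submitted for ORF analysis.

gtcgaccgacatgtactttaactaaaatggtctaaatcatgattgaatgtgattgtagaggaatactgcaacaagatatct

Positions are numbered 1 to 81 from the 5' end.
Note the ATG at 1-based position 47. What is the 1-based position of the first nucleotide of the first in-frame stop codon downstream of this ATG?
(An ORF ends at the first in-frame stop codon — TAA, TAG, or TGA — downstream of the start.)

Codons from position 47: ATG (47–49), TGA (50–52).
TGA is a stop codon; it begins at position 50.

50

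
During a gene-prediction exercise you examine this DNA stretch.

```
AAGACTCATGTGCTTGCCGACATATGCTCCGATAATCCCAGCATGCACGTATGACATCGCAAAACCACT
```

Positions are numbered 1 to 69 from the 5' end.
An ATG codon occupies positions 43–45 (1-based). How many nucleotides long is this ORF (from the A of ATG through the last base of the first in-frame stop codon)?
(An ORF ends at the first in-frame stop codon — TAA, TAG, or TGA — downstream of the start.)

12

Codons from position 43: ATG (43–45), CAC (46–48), GTA (49–51), TGA (52–54).
TGA is the first in-frame stop; ORF spans 43–54, 12 nucleotides.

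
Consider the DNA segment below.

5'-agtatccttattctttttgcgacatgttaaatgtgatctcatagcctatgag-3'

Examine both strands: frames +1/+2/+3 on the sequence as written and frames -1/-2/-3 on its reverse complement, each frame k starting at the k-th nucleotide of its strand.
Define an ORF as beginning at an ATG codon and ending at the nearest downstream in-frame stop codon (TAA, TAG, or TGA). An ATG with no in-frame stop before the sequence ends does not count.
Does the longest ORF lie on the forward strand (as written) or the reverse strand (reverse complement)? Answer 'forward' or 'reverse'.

Reverse complement (5'→3'): CTCATAGGCTATGAGATCACATTTAACATGTCGCAAAAAGAATAAGGATACT
Frame +1: AGT ATC CTT ATT CTT TTT GCG ACA TGT TAA ATG TGA TCT CAT AGC CTA TGA — ATG at 31, stop TGA at 34 → 6 nt.
Frame +2: GTA TCC TTA TTC TTT TTG CGA CAT GTT AAA TGT GAT CTC ATA GCC TAT GAG — no ATG→stop ORF.
Frame +3: TAT CCT TAT TCT TTT TGC GAC ATG TTA AAT GTG ATC TCA TAG CCT ATG — ATG at 24, stop TAG at 42 → 21 nt.
Frame -1: CTC ATA GGC TAT GAG ATC ACA TTT AAC ATG TCG CAA AAA GAA TAA GGA TAC — ATG at 28, stop TAA at 43 → 18 nt.
Frame -2: TCA TAG GCT ATG AGA TCA CAT TTA ACA TGT CGC AAA AAG AAT AAG GAT ACT — no ATG→stop ORF.
Frame -3: CAT AGG CTA TGA GAT CAC ATT TAA CAT GTC GCA AAA AGA ATA AGG ATA — no ATG→stop ORF.
Forward-strand max 21 nt; reverse-strand max 18 nt. The forward strand has the longer ORF.

forward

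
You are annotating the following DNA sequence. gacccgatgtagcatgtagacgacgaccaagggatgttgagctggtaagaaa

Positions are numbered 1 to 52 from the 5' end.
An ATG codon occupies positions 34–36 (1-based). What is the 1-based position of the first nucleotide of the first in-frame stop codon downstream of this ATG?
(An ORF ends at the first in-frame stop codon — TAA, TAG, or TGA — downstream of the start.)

Codons from position 34: ATG (34–36), TTG (37–39), AGC (40–42), TGG (43–45), TAA (46–48).
TAA is a stop codon; it begins at position 46.

46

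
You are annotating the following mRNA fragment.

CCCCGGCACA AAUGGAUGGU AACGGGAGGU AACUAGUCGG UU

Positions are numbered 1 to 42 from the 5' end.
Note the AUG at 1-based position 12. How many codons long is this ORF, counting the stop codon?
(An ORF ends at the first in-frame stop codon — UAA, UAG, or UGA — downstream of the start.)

Codons from position 12: AUG (12–14), GAU (15–17), GGU (18–20), AAC (21–23), GGG (24–26), AGG (27–29), UAA (30–32).
UAA is the first in-frame stop; that's 7 codons including the stop.

7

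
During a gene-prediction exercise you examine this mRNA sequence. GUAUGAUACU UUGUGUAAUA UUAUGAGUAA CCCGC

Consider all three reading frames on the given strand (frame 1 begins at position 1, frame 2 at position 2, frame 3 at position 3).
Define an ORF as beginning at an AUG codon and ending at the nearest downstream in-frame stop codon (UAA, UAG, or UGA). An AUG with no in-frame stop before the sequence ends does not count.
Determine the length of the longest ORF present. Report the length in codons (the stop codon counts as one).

8

Frame 1: GUA UGA UAC UUU GUG UAA UAU UAU GAG UAA CCC — no AUG→stop ORF.
Frame 2: UAU GAU ACU UUG UGU AAU AUU AUG AGU AAC CCG — no AUG→stop ORF.
Frame 3: AUG AUA CUU UGU GUA AUA UUA UGA GUA ACC CGC — AUG at 3, stop UGA at 24 → 24 nt.
Longest: frame 3, positions 3–26, 24 nt = 8 codons = 7 aa. → 8 codons.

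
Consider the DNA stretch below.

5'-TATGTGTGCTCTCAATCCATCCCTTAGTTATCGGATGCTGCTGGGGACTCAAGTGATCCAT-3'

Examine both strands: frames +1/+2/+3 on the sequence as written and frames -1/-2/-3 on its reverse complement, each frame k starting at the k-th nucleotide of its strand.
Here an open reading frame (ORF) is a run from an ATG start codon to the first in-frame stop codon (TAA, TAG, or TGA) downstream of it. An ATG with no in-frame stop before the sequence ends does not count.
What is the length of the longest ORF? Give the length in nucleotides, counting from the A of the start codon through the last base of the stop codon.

9

Reverse complement (5'→3'): ATGGATCACTTGAGTCCCCAGCAGCATCCGATAACTAAGGGATGGATTGAGAGCACACATA
Frame +1: TAT GTG TGC TCT CAA TCC ATC CCT TAG TTA TCG GAT GCT GCT GGG GAC TCA AGT GAT CCA — no ATG→stop ORF.
Frame +2: ATG TGT GCT CTC AAT CCA TCC CTT AGT TAT CGG ATG CTG CTG GGG ACT CAA GTG ATC CAT — no ATG→stop ORF.
Frame +3: TGT GTG CTC TCA ATC CAT CCC TTA GTT ATC GGA TGC TGC TGG GGA CTC AAG TGA TCC — no ATG→stop ORF.
Frame -1: ATG GAT CAC TTG AGT CCC CAG CAG CAT CCG ATA ACT AAG GGA TGG ATT GAG AGC ACA CAT — no ATG→stop ORF.
Frame -2: TGG ATC ACT TGA GTC CCC AGC AGC ATC CGA TAA CTA AGG GAT GGA TTG AGA GCA CAC ATA — no ATG→stop ORF.
Frame -3: GGA TCA CTT GAG TCC CCA GCA GCA TCC GAT AAC TAA GGG ATG GAT TGA GAG CAC ACA — ATG at 42, stop TGA at 48 → 9 nt.
Longest: frame -3, positions 42–50, 9 nt = 3 codons = 2 aa. → 9 nucleotides.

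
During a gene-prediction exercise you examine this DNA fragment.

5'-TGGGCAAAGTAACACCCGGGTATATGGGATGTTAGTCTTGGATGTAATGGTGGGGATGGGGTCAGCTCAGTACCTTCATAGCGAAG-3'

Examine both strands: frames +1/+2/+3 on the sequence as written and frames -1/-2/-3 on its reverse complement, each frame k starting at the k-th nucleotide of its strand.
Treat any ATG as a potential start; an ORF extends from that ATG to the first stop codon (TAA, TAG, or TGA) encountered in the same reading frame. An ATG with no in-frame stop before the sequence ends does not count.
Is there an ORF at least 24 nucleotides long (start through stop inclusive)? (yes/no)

Reverse complement (5'→3'): CTTCGCTATGAAGGTACTGAGCTGACCCCATCCCCACCATTACATCCAAGACTAACATCCCATATACCCGGGTGTTACTTTGCCCA
Frame +1: TGG GCA AAG TAA CAC CCG GGT ATA TGG GAT GTT AGT CTT GGA TGT AAT GGT GGG GAT GGG GTC AGC TCA GTA CCT TCA TAG CGA — no ATG→stop ORF.
Frame +2: GGG CAA AGT AAC ACC CGG GTA TAT GGG ATG TTA GTC TTG GAT GTA ATG GTG GGG ATG GGG TCA GCT CAG TAC CTT CAT AGC GAA — no ATG→stop ORF.
Frame +3: GGC AAA GTA ACA CCC GGG TAT ATG GGA TGT TAG TCT TGG ATG TAA TGG TGG GGA TGG GGT CAG CTC AGT ACC TTC ATA GCG AAG — ATG at 24, stop TAG at 33 → 12 nt; ATG at 42, stop TAA at 45 → 6 nt.
Frame -1: CTT CGC TAT GAA GGT ACT GAG CTG ACC CCA TCC CCA CCA TTA CAT CCA AGA CTA ACA TCC CAT ATA CCC GGG TGT TAC TTT GCC — no ATG→stop ORF.
Frame -2: TTC GCT ATG AAG GTA CTG AGC TGA CCC CAT CCC CAC CAT TAC ATC CAA GAC TAA CAT CCC ATA TAC CCG GGT GTT ACT TTG CCC — ATG at 8, stop TGA at 23 → 18 nt.
Frame -3: TCG CTA TGA AGG TAC TGA GCT GAC CCC ATC CCC ACC ATT ACA TCC AAG ACT AAC ATC CCA TAT ACC CGG GTG TTA CTT TGC CCA — no ATG→stop ORF.
Largest ORF found is 18 nucleotides < 24, so no.

no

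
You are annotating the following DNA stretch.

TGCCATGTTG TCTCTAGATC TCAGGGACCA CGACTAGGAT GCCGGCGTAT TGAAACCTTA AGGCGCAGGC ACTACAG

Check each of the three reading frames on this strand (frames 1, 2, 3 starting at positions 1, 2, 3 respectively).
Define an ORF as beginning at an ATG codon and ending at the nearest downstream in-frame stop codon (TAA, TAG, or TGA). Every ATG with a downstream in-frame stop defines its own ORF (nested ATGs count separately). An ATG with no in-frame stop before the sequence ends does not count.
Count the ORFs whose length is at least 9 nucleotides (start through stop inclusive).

Frame 1: TGC CAT GTT GTC TCT AGA TCT CAG GGA CCA CGA CTA GGA TGC CGG CGT ATT GAA ACC TTA AGG CGC AGG CAC TAC — no ATG→stop ORF.
Frame 2: GCC ATG TTG TCT CTA GAT CTC AGG GAC CAC GAC TAG GAT GCC GGC GTA TTG AAA CCT TAA GGC GCA GGC ACT ACA — ATG at 5, stop TAG at 35 → 33 nt.
Frame 3: CCA TGT TGT CTC TAG ATC TCA GGG ACC ACG ACT AGG ATG CCG GCG TAT TGA AAC CTT AAG GCG CAG GCA CTA CAG — ATG at 39, stop TGA at 51 → 15 nt.
ORFs ≥ 9 nucleotides: frame 2 5–37 (33 nucleotides), frame 3 39–53 (15 nucleotides). Count = 2.

2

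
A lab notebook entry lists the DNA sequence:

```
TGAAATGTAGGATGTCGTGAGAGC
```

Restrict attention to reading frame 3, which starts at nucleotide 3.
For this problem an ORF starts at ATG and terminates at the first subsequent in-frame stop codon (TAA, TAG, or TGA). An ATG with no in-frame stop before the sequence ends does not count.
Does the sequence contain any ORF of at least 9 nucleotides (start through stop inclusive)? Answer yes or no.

Frame 3: AAA TGT AGG ATG TCG TGA GAG — ATG at 12, stop TGA at 18 → 9 nt.
Frame 3 has an ORF of 9 nucleotides (positions 12–20) ≥ 9, so yes.

yes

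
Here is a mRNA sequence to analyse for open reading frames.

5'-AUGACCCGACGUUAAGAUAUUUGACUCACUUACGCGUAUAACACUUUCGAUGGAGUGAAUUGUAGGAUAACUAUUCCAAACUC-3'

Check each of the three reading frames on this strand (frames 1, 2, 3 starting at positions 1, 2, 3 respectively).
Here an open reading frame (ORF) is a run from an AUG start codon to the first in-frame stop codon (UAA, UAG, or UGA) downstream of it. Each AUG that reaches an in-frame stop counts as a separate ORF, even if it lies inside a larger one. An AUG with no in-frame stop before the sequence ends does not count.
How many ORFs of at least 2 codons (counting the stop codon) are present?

2

Frame 1: AUG ACC CGA CGU UAA GAU AUU UGA CUC ACU UAC GCG UAU AAC ACU UUC GAU GGA GUG AAU UGU AGG AUA ACU AUU CCA AAC — AUG at 1, stop UAA at 13 → 15 nt.
Frame 2: UGA CCC GAC GUU AAG AUA UUU GAC UCA CUU ACG CGU AUA ACA CUU UCG AUG GAG UGA AUU GUA GGA UAA CUA UUC CAA ACU — AUG at 50, stop UGA at 56 → 9 nt.
Frame 3: GAC CCG ACG UUA AGA UAU UUG ACU CAC UUA CGC GUA UAA CAC UUU CGA UGG AGU GAA UUG UAG GAU AAC UAU UCC AAA CUC — no AUG→stop ORF.
ORFs ≥ 2 codons: frame 1 1–15 (5 codons), frame 2 50–58 (3 codons). Count = 2.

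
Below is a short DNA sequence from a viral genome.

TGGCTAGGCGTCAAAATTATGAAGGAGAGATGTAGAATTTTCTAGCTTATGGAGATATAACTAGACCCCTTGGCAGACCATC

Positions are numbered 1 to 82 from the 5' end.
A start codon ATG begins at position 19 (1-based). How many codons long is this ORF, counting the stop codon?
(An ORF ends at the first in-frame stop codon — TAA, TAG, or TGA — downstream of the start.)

9

Codons from position 19: ATG (19–21), AAG (22–24), GAG (25–27), AGA (28–30), TGT (31–33), AGA (34–36), ATT (37–39), TTC (40–42), TAG (43–45).
TAG is the first in-frame stop; that's 9 codons including the stop.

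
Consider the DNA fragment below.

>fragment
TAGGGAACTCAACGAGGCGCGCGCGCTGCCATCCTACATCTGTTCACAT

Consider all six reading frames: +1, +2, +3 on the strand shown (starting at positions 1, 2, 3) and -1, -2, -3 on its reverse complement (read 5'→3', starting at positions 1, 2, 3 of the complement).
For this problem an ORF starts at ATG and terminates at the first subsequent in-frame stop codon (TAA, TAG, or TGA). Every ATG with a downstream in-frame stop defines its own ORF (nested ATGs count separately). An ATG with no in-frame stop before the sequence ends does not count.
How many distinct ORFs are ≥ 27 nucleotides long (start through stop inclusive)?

Reverse complement (5'→3'): ATGTGAACAGATGTAGGATGGCAGCGCGCGCGCCTCGTTGAGTTCCCTA
Frame +1: TAG GGA ACT CAA CGA GGC GCG CGC GCT GCC ATC CTA CAT CTG TTC ACA — no ATG→stop ORF.
Frame +2: AGG GAA CTC AAC GAG GCG CGC GCG CTG CCA TCC TAC ATC TGT TCA CAT — no ATG→stop ORF.
Frame +3: GGG AAC TCA ACG AGG CGC GCG CGC TGC CAT CCT ACA TCT GTT CAC — no ATG→stop ORF.
Frame -1: ATG TGA ACA GAT GTA GGA TGG CAG CGC GCG CGC CTC GTT GAG TTC CCT — ATG at 1, stop TGA at 4 → 6 nt.
Frame -2: TGT GAA CAG ATG TAG GAT GGC AGC GCG CGC GCC TCG TTG AGT TCC CTA — ATG at 11, stop TAG at 14 → 6 nt.
Frame -3: GTG AAC AGA TGT AGG ATG GCA GCG CGC GCG CCT CGT TGA GTT CCC — ATG at 18, stop TGA at 39 → 24 nt.
No ORF reaches 27 nucleotides. Count = 0.

0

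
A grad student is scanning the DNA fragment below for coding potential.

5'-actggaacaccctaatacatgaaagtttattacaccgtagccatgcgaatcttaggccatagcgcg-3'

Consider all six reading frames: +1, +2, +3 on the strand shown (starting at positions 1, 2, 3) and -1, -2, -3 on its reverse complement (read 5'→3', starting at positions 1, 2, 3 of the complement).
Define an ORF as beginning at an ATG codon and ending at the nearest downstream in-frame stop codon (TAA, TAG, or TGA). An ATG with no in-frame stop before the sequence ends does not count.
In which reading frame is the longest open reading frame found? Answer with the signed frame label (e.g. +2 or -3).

-2

Reverse complement (5'→3'): CGCGCTATGGCCTAAGATTCGCATGGCTACGGTGTAATAAACTTTCATGTATTAGGGTGTTCCAGT
Frame +1: ACT GGA ACA CCC TAA TAC ATG AAA GTT TAT TAC ACC GTA GCC ATG CGA ATC TTA GGC CAT AGC GCG — no ATG→stop ORF.
Frame +2: CTG GAA CAC CCT AAT ACA TGA AAG TTT ATT ACA CCG TAG CCA TGC GAA TCT TAG GCC ATA GCG — no ATG→stop ORF.
Frame +3: TGG AAC ACC CTA ATA CAT GAA AGT TTA TTA CAC CGT AGC CAT GCG AAT CTT AGG CCA TAG CGC — no ATG→stop ORF.
Frame -1: CGC GCT ATG GCC TAA GAT TCG CAT GGC TAC GGT GTA ATA AAC TTT CAT GTA TTA GGG TGT TCC AGT — ATG at 7, stop TAA at 13 → 9 nt.
Frame -2: GCG CTA TGG CCT AAG ATT CGC ATG GCT ACG GTG TAA TAA ACT TTC ATG TAT TAG GGT GTT CCA — ATG at 23, stop TAA at 35 → 15 nt; ATG at 47, stop TAG at 53 → 9 nt.
Frame -3: CGC TAT GGC CTA AGA TTC GCA TGG CTA CGG TGT AAT AAA CTT TCA TGT ATT AGG GTG TTC CAG — no ATG→stop ORF.
Longest ORF is 15 nt in frame -2 (positions 23–37).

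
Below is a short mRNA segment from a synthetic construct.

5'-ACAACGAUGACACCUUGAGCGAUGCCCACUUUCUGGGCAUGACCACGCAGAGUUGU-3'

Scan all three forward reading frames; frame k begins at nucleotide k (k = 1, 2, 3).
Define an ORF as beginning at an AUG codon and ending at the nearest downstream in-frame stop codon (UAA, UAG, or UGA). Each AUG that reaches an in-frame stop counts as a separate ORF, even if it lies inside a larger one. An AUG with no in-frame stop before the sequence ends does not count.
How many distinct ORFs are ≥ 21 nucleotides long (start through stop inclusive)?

Frame 1: ACA ACG AUG ACA CCU UGA GCG AUG CCC ACU UUC UGG GCA UGA CCA CGC AGA GUU — AUG at 7, stop UGA at 16 → 12 nt; AUG at 22, stop UGA at 40 → 21 nt.
Frame 2: CAA CGA UGA CAC CUU GAG CGA UGC CCA CUU UCU GGG CAU GAC CAC GCA GAG UUG — no AUG→stop ORF.
Frame 3: AAC GAU GAC ACC UUG AGC GAU GCC CAC UUU CUG GGC AUG ACC ACG CAG AGU UGU — no AUG→stop ORF.
ORFs ≥ 21 nucleotides: frame 1 22–42 (21 nucleotides). Count = 1.

1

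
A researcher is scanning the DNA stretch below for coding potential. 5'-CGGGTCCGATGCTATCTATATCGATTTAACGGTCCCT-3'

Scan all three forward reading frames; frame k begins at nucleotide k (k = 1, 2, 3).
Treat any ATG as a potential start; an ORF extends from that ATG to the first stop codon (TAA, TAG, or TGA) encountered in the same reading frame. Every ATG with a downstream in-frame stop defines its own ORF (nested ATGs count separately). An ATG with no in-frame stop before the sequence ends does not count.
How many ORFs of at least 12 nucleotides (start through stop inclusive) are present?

1

Frame 1: CGG GTC CGA TGC TAT CTA TAT CGA TTT AAC GGT CCC — no ATG→stop ORF.
Frame 2: GGG TCC GAT GCT ATC TAT ATC GAT TTA ACG GTC CCT — no ATG→stop ORF.
Frame 3: GGT CCG ATG CTA TCT ATA TCG ATT TAA CGG TCC — ATG at 9, stop TAA at 27 → 21 nt.
ORFs ≥ 12 nucleotides: frame 3 9–29 (21 nucleotides). Count = 1.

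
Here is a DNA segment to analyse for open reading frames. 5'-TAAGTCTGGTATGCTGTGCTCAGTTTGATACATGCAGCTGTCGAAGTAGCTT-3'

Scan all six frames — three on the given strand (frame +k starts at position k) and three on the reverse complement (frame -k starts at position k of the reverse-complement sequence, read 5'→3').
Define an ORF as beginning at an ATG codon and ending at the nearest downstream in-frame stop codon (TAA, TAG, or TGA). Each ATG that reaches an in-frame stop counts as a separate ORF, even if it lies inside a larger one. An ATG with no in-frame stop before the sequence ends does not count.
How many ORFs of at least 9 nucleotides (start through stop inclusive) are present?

Reverse complement (5'→3'): AAGCTACTTCGACAGCTGCATGTATCAAACTGAGCACAGCATACCAGACTTA
Frame +1: TAA GTC TGG TAT GCT GTG CTC AGT TTG ATA CAT GCA GCT GTC GAA GTA GCT — no ATG→stop ORF.
Frame +2: AAG TCT GGT ATG CTG TGC TCA GTT TGA TAC ATG CAG CTG TCG AAG TAG CTT — ATG at 11, stop TGA at 26 → 18 nt; ATG at 32, stop TAG at 47 → 18 nt.
Frame +3: AGT CTG GTA TGC TGT GCT CAG TTT GAT ACA TGC AGC TGT CGA AGT AGC — no ATG→stop ORF.
Frame -1: AAG CTA CTT CGA CAG CTG CAT GTA TCA AAC TGA GCA CAG CAT ACC AGA CTT — no ATG→stop ORF.
Frame -2: AGC TAC TTC GAC AGC TGC ATG TAT CAA ACT GAG CAC AGC ATA CCA GAC TTA — no ATG→stop ORF.
Frame -3: GCT ACT TCG ACA GCT GCA TGT ATC AAA CTG AGC ACA GCA TAC CAG ACT — no ATG→stop ORF.
ORFs ≥ 9 nucleotides: frame +2 11–28 (18 nucleotides), frame +2 32–49 (18 nucleotides). Count = 2.

2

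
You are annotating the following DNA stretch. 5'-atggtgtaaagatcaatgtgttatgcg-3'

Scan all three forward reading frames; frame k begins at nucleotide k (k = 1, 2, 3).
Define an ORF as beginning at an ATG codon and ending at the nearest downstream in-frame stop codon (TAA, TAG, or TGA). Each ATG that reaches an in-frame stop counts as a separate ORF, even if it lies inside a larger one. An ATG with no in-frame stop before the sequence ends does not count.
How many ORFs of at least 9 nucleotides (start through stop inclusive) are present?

1

Frame 1: ATG GTG TAA AGA TCA ATG TGT TAT GCG — ATG at 1, stop TAA at 7 → 9 nt.
Frame 2: TGG TGT AAA GAT CAA TGT GTT ATG — no ATG→stop ORF.
Frame 3: GGT GTA AAG ATC AAT GTG TTA TGC — no ATG→stop ORF.
ORFs ≥ 9 nucleotides: frame 1 1–9 (9 nucleotides). Count = 1.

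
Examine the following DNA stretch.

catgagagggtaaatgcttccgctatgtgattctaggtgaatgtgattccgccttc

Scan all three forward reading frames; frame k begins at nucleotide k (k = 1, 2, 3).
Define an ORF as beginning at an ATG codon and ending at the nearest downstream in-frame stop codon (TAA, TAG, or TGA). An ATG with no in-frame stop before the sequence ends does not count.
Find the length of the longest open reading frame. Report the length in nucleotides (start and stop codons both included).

27

Frame 1: CAT GAG AGG GTA AAT GCT TCC GCT ATG TGA TTC TAG GTG AAT GTG ATT CCG CCT — ATG at 25, stop TGA at 28 → 6 nt.
Frame 2: ATG AGA GGG TAA ATG CTT CCG CTA TGT GAT TCT AGG TGA ATG TGA TTC CGC CTT — ATG at 2, stop TAA at 11 → 12 nt; ATG at 14, stop TGA at 38 → 27 nt; ATG at 41, stop TGA at 44 → 6 nt.
Frame 3: TGA GAG GGT AAA TGC TTC CGC TAT GTG ATT CTA GGT GAA TGT GAT TCC GCC TTC — no ATG→stop ORF.
Longest: frame 2, positions 14–40, 27 nt = 9 codons = 8 aa. → 27 nucleotides.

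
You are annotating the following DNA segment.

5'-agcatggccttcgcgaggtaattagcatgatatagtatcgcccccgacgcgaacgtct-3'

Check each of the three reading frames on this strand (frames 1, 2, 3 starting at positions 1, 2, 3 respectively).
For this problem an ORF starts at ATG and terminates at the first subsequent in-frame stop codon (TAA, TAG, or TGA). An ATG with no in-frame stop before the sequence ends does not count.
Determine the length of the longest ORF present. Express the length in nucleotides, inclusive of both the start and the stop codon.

Frame 1: AGC ATG GCC TTC GCG AGG TAA TTA GCA TGA TAT AGT ATC GCC CCC GAC GCG AAC GTC — ATG at 4, stop TAA at 19 → 18 nt.
Frame 2: GCA TGG CCT TCG CGA GGT AAT TAG CAT GAT ATA GTA TCG CCC CCG ACG CGA ACG TCT — no ATG→stop ORF.
Frame 3: CAT GGC CTT CGC GAG GTA ATT AGC ATG ATA TAG TAT CGC CCC CGA CGC GAA CGT — ATG at 27, stop TAG at 33 → 9 nt.
Longest: frame 1, positions 4–21, 18 nt = 6 codons = 5 aa. → 18 nucleotides.

18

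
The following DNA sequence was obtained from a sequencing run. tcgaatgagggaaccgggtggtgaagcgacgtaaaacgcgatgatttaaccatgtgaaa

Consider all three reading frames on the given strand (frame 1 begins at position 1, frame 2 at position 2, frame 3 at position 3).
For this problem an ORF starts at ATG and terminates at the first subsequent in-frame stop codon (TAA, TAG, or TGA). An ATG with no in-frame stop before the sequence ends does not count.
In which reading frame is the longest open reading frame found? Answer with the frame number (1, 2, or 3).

Frame 1: TCG AAT GAG GGA ACC GGG TGG TGA AGC GAC GTA AAA CGC GAT GAT TTA ACC ATG TGA — ATG at 52, stop TGA at 55 → 6 nt.
Frame 2: CGA ATG AGG GAA CCG GGT GGT GAA GCG ACG TAA AAC GCG ATG ATT TAA CCA TGT GAA — ATG at 5, stop TAA at 32 → 30 nt; ATG at 41, stop TAA at 47 → 9 nt.
Frame 3: GAA TGA GGG AAC CGG GTG GTG AAG CGA CGT AAA ACG CGA TGA TTT AAC CAT GTG AAA — no ATG→stop ORF.
Longest ORF is 30 nt in frame 2 (positions 5–34).

2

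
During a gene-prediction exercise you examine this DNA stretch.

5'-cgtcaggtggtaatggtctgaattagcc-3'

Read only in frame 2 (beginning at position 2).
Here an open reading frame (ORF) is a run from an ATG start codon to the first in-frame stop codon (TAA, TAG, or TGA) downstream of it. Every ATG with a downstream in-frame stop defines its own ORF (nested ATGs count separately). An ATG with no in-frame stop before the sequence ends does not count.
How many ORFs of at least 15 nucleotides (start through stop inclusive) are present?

0

Frame 2: GTC AGG TGG TAA TGG TCT GAA TTA GCC — no ATG→stop ORF.
No ORF reaches 15 nucleotides. Count = 0.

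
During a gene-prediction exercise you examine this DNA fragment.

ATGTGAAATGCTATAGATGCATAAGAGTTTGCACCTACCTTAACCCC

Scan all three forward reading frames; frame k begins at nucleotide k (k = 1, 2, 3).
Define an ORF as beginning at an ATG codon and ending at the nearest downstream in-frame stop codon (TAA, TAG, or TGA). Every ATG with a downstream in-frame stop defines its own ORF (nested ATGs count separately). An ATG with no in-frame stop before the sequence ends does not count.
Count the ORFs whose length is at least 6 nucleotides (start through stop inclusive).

3

Frame 1: ATG TGA AAT GCT ATA GAT GCA TAA GAG TTT GCA CCT ACC TTA ACC — ATG at 1, stop TGA at 4 → 6 nt.
Frame 2: TGT GAA ATG CTA TAG ATG CAT AAG AGT TTG CAC CTA CCT TAA CCC — ATG at 8, stop TAG at 14 → 9 nt; ATG at 17, stop TAA at 41 → 27 nt.
Frame 3: GTG AAA TGC TAT AGA TGC ATA AGA GTT TGC ACC TAC CTT AAC CCC — no ATG→stop ORF.
ORFs ≥ 6 nucleotides: frame 1 1–6 (6 nucleotides), frame 2 8–16 (9 nucleotides), frame 2 17–43 (27 nucleotides). Count = 3.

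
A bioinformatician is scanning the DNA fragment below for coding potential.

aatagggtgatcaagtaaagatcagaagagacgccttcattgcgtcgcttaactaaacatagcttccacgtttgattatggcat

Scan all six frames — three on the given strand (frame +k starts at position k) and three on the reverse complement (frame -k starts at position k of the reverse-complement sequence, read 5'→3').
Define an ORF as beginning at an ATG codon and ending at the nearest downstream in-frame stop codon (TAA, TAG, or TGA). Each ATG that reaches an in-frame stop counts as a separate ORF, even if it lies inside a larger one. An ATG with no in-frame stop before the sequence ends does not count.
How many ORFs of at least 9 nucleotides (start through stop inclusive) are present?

3

Reverse complement (5'→3'): ATGCCATAATCAAACGTGGAAGCTATGTTTAGTTAAGCGACGCAATGAAGGCGTCTCTTCTGATCTTTACTTGATCACCCTATT
Frame +1: AAT AGG GTG ATC AAG TAA AGA TCA GAA GAG ACG CCT TCA TTG CGT CGC TTA ACT AAA CAT AGC TTC CAC GTT TGA TTA TGG CAT — no ATG→stop ORF.
Frame +2: ATA GGG TGA TCA AGT AAA GAT CAG AAG AGA CGC CTT CAT TGC GTC GCT TAA CTA AAC ATA GCT TCC ACG TTT GAT TAT GGC — no ATG→stop ORF.
Frame +3: TAG GGT GAT CAA GTA AAG ATC AGA AGA GAC GCC TTC ATT GCG TCG CTT AAC TAA ACA TAG CTT CCA CGT TTG ATT ATG GCA — no ATG→stop ORF.
Frame -1: ATG CCA TAA TCA AAC GTG GAA GCT ATG TTT AGT TAA GCG ACG CAA TGA AGG CGT CTC TTC TGA TCT TTA CTT GAT CAC CCT ATT — ATG at 1, stop TAA at 7 → 9 nt; ATG at 25, stop TAA at 34 → 12 nt.
Frame -2: TGC CAT AAT CAA ACG TGG AAG CTA TGT TTA GTT AAG CGA CGC AAT GAA GGC GTC TCT TCT GAT CTT TAC TTG ATC ACC CTA — no ATG→stop ORF.
Frame -3: GCC ATA ATC AAA CGT GGA AGC TAT GTT TAG TTA AGC GAC GCA ATG AAG GCG TCT CTT CTG ATC TTT ACT TGA TCA CCC TAT — ATG at 45, stop TGA at 72 → 30 nt.
ORFs ≥ 9 nucleotides: frame -1 1–9 (9 nucleotides), frame -1 25–36 (12 nucleotides), frame -3 45–74 (30 nucleotides). Count = 3.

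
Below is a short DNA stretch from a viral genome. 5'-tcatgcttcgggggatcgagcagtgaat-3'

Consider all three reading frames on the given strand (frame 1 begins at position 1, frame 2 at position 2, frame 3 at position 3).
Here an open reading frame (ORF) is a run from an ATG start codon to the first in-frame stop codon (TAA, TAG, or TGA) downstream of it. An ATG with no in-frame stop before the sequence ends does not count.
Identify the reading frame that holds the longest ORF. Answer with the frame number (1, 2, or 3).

3

Frame 1: TCA TGC TTC GGG GGA TCG AGC AGT GAA — no ATG→stop ORF.
Frame 2: CAT GCT TCG GGG GAT CGA GCA GTG AAT — no ATG→stop ORF.
Frame 3: ATG CTT CGG GGG ATC GAG CAG TGA — ATG at 3, stop TGA at 24 → 24 nt.
Longest ORF is 24 nt in frame 3 (positions 3–26).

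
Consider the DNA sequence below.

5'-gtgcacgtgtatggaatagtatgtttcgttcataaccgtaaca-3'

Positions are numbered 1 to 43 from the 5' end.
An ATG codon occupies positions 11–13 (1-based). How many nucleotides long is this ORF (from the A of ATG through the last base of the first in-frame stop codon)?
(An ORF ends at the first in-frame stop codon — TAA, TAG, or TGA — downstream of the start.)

9

Codons from position 11: ATG (11–13), GAA (14–16), TAG (17–19).
TAG is the first in-frame stop; ORF spans 11–19, 9 nucleotides.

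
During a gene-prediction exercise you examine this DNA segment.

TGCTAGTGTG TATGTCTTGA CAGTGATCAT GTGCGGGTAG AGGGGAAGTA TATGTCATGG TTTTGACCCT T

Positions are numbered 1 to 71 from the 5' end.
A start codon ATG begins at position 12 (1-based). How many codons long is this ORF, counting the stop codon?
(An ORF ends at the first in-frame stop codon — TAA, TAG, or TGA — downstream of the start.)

Codons from position 12: ATG (12–14), TCT (15–17), TGA (18–20).
TGA is the first in-frame stop; that's 3 codons including the stop.

3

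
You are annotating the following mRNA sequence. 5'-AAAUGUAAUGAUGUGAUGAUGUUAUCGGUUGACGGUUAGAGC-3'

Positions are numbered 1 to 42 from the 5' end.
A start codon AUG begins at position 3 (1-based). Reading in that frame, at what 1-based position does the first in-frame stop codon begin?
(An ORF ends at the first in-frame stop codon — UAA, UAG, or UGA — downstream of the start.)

Codons from position 3: AUG (3–5), UAA (6–8).
UAA is a stop codon; it begins at position 6.

6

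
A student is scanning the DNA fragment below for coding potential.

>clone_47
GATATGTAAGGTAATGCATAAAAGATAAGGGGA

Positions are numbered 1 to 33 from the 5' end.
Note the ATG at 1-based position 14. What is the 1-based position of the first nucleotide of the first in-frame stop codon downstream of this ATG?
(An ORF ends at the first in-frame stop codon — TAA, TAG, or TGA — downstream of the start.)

Codons from position 14: ATG (14–16), CAT (17–19), AAA (20–22), AGA (23–25), TAA (26–28).
TAA is a stop codon; it begins at position 26.

26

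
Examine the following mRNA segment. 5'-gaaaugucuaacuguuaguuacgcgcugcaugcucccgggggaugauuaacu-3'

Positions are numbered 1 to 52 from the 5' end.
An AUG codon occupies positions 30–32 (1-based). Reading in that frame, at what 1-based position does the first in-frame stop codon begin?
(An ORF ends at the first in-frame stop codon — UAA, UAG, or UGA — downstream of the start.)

48

Codons from position 30: AUG (30–32), CUC (33–35), CCG (36–38), GGG (39–41), GAU (42–44), GAU (45–47), UAA (48–50).
UAA is a stop codon; it begins at position 48.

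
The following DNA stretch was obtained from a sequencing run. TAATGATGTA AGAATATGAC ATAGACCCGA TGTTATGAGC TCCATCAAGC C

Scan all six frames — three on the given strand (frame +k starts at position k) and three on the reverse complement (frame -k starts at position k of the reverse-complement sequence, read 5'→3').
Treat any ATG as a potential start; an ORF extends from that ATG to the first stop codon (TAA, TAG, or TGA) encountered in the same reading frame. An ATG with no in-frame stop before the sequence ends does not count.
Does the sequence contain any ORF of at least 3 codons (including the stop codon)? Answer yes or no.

Reverse complement (5'→3'): GGCTTGATGGAGCTCATAACATCGGGTCTATGTCATATTCTTACATCATTA
Frame +1: TAA TGA TGT AAG AAT ATG ACA TAG ACC CGA TGT TAT GAG CTC CAT CAA GCC — ATG at 16, stop TAG at 22 → 9 nt.
Frame +2: AAT GAT GTA AGA ATA TGA CAT AGA CCC GAT GTT ATG AGC TCC ATC AAG — no ATG→stop ORF.
Frame +3: ATG ATG TAA GAA TAT GAC ATA GAC CCG ATG TTA TGA GCT CCA TCA AGC — ATG at 3, stop TAA at 9 → 9 nt; ATG at 6, stop TAA at 9 → 6 nt; ATG at 30, stop TGA at 36 → 9 nt.
Frame -1: GGC TTG ATG GAG CTC ATA ACA TCG GGT CTA TGT CAT ATT CTT ACA TCA TTA — no ATG→stop ORF.
Frame -2: GCT TGA TGG AGC TCA TAA CAT CGG GTC TAT GTC ATA TTC TTA CAT CAT — no ATG→stop ORF.
Frame -3: CTT GAT GGA GCT CAT AAC ATC GGG TCT ATG TCA TAT TCT TAC ATC ATT — no ATG→stop ORF.
Frame +1 has an ORF of 3 codons (positions 16–24) ≥ 3, so yes.

yes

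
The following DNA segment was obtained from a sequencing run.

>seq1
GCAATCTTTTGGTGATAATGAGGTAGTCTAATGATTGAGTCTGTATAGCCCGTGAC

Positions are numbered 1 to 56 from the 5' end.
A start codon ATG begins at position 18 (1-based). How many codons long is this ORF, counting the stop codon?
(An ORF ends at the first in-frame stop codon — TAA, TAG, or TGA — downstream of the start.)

Codons from position 18: ATG (18–20), AGG (21–23), TAG (24–26).
TAG is the first in-frame stop; that's 3 codons including the stop.

3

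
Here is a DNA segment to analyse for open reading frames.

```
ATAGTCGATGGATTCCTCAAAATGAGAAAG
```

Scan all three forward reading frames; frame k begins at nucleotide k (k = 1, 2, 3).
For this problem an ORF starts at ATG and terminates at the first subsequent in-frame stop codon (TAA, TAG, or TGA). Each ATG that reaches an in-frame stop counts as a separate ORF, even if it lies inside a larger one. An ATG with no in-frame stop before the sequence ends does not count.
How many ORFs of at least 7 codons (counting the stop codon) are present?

Frame 1: ATA GTC GAT GGA TTC CTC AAA ATG AGA AAG — no ATG→stop ORF.
Frame 2: TAG TCG ATG GAT TCC TCA AAA TGA GAA — ATG at 8, stop TGA at 23 → 18 nt.
Frame 3: AGT CGA TGG ATT CCT CAA AAT GAG AAA — no ATG→stop ORF.
No ORF reaches 7 codons. Count = 0.

0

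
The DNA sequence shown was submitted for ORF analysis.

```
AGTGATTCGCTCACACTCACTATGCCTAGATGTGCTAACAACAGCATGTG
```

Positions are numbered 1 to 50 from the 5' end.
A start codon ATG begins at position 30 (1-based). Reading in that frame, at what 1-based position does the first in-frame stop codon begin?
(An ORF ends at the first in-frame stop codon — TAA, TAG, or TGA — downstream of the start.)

Codons from position 30: ATG (30–32), TGC (33–35), TAA (36–38).
TAA is a stop codon; it begins at position 36.

36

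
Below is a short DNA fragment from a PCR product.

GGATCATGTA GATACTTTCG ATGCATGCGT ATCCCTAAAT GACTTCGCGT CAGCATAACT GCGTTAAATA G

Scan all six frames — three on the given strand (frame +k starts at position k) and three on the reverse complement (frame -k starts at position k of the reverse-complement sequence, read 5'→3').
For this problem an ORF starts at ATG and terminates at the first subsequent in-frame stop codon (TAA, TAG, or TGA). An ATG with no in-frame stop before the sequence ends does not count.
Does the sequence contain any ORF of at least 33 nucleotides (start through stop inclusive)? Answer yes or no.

Reverse complement (5'→3'): CTATTTAACGCAGTTATGCTGACGCGAAGTCATTTAGGGATACGCATGCATCGAAAGTATCTACATGATCC
Frame +1: GGA TCA TGT AGA TAC TTT CGA TGC ATG CGT ATC CCT AAA TGA CTT CGC GTC AGC ATA ACT GCG TTA AAT — ATG at 25, stop TGA at 40 → 18 nt.
Frame +2: GAT CAT GTA GAT ACT TTC GAT GCA TGC GTA TCC CTA AAT GAC TTC GCG TCA GCA TAA CTG CGT TAA ATA — no ATG→stop ORF.
Frame +3: ATC ATG TAG ATA CTT TCG ATG CAT GCG TAT CCC TAA ATG ACT TCG CGT CAG CAT AAC TGC GTT AAA TAG — ATG at 6, stop TAG at 9 → 6 nt; ATG at 21, stop TAA at 36 → 18 nt; ATG at 39, stop TAG at 69 → 33 nt.
Frame -1: CTA TTT AAC GCA GTT ATG CTG ACG CGA AGT CAT TTA GGG ATA CGC ATG CAT CGA AAG TAT CTA CAT GAT — no ATG→stop ORF.
Frame -2: TAT TTA ACG CAG TTA TGC TGA CGC GAA GTC ATT TAG GGA TAC GCA TGC ATC GAA AGT ATC TAC ATG ATC — no ATG→stop ORF.
Frame -3: ATT TAA CGC AGT TAT GCT GAC GCG AAG TCA TTT AGG GAT ACG CAT GCA TCG AAA GTA TCT ACA TGA TCC — no ATG→stop ORF.
Frame +3 has an ORF of 33 nucleotides (positions 39–71) ≥ 33, so yes.

yes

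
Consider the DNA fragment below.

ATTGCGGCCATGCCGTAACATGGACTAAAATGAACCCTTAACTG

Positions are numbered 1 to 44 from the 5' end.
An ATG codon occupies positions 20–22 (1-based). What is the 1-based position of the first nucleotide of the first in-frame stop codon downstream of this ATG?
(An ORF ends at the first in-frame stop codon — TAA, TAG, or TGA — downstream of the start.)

26

Codons from position 20: ATG (20–22), GAC (23–25), TAA (26–28).
TAA is a stop codon; it begins at position 26.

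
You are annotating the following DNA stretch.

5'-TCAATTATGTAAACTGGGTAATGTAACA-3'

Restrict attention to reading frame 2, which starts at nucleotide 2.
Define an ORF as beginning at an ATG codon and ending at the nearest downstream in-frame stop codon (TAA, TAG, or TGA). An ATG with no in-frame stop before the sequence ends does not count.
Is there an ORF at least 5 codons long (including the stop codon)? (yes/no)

no

Frame 2: CAA TTA TGT AAA CTG GGT AAT GTA ACA — no ATG→stop ORF.
Largest ORF found is 0 codons < 5, so no.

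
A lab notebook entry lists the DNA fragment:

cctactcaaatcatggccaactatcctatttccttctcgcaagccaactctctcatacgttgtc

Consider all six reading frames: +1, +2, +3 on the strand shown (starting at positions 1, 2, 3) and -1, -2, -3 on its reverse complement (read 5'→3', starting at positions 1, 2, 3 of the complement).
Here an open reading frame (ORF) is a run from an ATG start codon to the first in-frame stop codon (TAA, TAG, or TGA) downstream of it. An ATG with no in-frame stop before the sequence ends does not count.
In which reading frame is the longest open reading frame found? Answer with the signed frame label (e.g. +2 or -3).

-3

Reverse complement (5'→3'): GACAACGTATGAGAGAGTTGGCTTGCGAGAAGGAAATAGGATAGTTGGCCATGATTTGAGTAGG
Frame +1: CCT ACT CAA ATC ATG GCC AAC TAT CCT ATT TCC TTC TCG CAA GCC AAC TCT CTC ATA CGT TGT — no ATG→stop ORF.
Frame +2: CTA CTC AAA TCA TGG CCA ACT ATC CTA TTT CCT TCT CGC AAG CCA ACT CTC TCA TAC GTT GTC — no ATG→stop ORF.
Frame +3: TAC TCA AAT CAT GGC CAA CTA TCC TAT TTC CTT CTC GCA AGC CAA CTC TCT CAT ACG TTG — no ATG→stop ORF.
Frame -1: GAC AAC GTA TGA GAG AGT TGG CTT GCG AGA AGG AAA TAG GAT AGT TGG CCA TGA TTT GAG TAG — no ATG→stop ORF.
Frame -2: ACA ACG TAT GAG AGA GTT GGC TTG CGA GAA GGA AAT AGG ATA GTT GGC CAT GAT TTG AGT AGG — no ATG→stop ORF.
Frame -3: CAA CGT ATG AGA GAG TTG GCT TGC GAG AAG GAA ATA GGA TAG TTG GCC ATG ATT TGA GTA — ATG at 9, stop TAG at 42 → 36 nt; ATG at 51, stop TGA at 57 → 9 nt.
Longest ORF is 36 nt in frame -3 (positions 9–44).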